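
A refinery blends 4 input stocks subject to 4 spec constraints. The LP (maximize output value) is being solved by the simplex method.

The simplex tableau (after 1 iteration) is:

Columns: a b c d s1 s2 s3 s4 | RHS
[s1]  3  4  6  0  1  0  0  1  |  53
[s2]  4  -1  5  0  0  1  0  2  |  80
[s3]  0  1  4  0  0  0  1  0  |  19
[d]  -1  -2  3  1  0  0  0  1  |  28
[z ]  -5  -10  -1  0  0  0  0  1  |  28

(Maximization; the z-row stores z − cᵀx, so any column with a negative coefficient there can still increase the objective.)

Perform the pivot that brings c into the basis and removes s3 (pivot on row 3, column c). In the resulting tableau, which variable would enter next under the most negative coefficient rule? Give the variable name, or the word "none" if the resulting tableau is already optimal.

Pivot element 4. New z-row = old z-row − (-1)·(row 3/4).
Updated z-row coefficients: a: -5, b: -39/4, c: 0, d: 0, s1: 0, s2: 0, s3: 1/4, s4: 1.
The most negative is -39/4 in column b, so b would enter next.

b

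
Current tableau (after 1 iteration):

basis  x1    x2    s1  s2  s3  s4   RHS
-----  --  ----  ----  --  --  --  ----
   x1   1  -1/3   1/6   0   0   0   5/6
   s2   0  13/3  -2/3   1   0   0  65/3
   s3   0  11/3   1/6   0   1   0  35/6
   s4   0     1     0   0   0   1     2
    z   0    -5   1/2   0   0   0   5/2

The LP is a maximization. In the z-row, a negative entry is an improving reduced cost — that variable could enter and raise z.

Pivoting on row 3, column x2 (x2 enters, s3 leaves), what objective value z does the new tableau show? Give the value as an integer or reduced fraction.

Minimum ratio for x2: (35/6)/(11/3) = 35/22.
z changes by −(z-row coeff of x2)·ratio = −(-5)·(35/22) = 175/22.
New z = 5/2 + (175/22) = 115/11.

115/11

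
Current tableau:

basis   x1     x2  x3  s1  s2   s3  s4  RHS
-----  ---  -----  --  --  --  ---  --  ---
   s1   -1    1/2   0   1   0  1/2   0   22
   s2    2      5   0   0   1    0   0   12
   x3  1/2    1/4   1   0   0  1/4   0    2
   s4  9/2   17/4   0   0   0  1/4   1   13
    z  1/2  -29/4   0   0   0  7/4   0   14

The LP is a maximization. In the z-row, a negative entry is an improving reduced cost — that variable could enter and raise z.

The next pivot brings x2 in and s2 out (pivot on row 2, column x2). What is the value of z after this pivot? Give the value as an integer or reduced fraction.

Minimum ratio for x2: 12/5 = 12/5.
z changes by −(z-row coeff of x2)·ratio = −(-29/4)·(12/5) = 87/5.
New z = 14 + (87/5) = 157/5.

157/5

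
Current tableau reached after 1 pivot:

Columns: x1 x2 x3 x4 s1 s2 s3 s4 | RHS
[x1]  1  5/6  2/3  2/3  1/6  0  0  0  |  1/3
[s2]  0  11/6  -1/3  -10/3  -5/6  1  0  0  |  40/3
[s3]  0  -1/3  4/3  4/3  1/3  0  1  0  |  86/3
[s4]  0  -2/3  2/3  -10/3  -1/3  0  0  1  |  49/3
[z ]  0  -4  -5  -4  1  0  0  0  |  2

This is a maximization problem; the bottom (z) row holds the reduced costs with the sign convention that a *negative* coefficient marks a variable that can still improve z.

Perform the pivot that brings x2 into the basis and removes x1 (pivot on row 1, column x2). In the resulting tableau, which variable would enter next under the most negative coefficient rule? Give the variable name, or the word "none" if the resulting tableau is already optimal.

Pivot element 5/6. New z-row = old z-row − (-4)·(row 1/(5/6)).
Updated z-row coefficients: x1: 24/5, x2: 0, x3: -9/5, x4: -4/5, s1: 9/5, s2: 0, s3: 0, s4: 0.
The most negative is -9/5 in column x3, so x3 would enter next.

x3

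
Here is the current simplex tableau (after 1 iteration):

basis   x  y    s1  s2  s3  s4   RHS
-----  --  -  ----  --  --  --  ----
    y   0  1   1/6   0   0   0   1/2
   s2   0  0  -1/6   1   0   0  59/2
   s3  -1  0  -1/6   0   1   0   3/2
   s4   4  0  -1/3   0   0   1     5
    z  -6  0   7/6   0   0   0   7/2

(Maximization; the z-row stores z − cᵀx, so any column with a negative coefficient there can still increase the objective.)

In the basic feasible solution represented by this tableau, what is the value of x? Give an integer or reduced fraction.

0

x is nonbasic (not in the basis column), so its value in the current BFS is 0.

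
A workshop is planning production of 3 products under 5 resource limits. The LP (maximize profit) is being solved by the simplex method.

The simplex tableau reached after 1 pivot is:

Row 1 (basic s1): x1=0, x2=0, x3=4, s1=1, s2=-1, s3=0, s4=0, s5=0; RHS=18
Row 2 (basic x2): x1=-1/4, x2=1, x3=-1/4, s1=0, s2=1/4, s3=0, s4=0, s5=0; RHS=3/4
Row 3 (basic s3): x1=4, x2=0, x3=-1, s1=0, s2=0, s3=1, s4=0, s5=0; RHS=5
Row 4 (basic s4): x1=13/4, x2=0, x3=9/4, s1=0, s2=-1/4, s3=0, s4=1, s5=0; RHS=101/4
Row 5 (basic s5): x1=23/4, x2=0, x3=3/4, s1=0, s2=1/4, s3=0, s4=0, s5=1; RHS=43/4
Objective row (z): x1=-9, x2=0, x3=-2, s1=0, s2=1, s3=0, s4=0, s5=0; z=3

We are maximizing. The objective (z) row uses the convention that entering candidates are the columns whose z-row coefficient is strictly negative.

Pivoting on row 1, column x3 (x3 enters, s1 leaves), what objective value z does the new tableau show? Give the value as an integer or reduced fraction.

Minimum ratio for x3: 18/4 = 9/2.
z changes by −(z-row coeff of x3)·ratio = −(-2)·(9/2) = 9.
New z = 3 + 9 = 12.

12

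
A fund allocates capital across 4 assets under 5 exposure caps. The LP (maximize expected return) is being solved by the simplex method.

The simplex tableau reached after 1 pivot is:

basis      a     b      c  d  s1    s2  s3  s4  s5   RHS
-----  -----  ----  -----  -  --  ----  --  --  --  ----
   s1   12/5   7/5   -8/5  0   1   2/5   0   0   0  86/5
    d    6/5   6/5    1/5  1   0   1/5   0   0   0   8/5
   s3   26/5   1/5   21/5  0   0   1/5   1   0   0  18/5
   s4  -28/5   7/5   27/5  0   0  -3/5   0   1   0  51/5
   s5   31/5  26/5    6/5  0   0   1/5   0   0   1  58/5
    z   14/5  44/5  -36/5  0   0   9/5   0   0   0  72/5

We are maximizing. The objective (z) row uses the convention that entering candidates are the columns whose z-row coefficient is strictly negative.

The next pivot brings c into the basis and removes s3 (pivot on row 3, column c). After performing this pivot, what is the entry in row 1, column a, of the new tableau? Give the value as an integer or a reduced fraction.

92/21

Pivot element is row 3, column c: 21/5.
Normalize row 3: new (row 3, a) = (26/5)/(21/5) = 26/21.
row 1 ← row 1 − (-8/5)·(new row 3): 12/5 − (-8/5)·(26/21) = 92/21.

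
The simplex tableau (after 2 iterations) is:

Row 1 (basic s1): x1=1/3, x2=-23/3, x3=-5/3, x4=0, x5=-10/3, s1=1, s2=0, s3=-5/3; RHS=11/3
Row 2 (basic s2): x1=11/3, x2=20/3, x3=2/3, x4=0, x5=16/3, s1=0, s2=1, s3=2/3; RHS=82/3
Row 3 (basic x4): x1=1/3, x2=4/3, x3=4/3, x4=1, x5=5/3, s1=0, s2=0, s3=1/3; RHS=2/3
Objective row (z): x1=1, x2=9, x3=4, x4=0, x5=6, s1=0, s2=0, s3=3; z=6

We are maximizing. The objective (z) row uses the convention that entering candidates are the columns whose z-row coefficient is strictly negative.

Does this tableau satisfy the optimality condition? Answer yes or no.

yes

No objective-row coefficient is strictly negative, so no entering variable exists; the tableau is optimal.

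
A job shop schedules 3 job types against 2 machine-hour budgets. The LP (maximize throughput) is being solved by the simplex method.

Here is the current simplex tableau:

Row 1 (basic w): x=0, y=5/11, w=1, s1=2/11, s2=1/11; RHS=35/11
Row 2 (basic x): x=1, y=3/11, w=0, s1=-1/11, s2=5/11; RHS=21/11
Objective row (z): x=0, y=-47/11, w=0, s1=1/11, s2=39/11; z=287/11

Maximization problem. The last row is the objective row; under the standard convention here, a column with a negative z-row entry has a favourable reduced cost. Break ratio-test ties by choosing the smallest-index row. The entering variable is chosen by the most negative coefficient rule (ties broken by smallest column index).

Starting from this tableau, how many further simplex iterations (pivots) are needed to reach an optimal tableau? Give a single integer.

1

pivot: y in, w out → z = 56
No improving column remains; optimal.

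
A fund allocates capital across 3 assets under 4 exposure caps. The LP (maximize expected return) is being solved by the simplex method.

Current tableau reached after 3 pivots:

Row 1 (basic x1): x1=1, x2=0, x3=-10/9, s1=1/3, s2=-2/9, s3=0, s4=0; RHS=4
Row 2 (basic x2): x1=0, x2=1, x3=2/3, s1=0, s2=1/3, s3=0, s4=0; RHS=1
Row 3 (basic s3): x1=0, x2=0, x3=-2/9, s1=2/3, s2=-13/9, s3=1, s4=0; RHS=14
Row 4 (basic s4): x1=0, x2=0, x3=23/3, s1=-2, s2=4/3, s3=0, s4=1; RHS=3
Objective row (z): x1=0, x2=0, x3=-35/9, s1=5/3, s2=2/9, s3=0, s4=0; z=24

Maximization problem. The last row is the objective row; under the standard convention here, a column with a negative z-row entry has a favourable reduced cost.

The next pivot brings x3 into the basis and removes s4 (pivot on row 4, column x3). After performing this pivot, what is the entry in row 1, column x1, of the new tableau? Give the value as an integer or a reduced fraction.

Pivot element is row 4, column x3: 23/3.
Normalize row 4: new (row 4, x1) = 0/(23/3) = 0.
row 1 ← row 1 − (-10/9)·(new row 4): 1 − (-10/9)·0 = 1.

1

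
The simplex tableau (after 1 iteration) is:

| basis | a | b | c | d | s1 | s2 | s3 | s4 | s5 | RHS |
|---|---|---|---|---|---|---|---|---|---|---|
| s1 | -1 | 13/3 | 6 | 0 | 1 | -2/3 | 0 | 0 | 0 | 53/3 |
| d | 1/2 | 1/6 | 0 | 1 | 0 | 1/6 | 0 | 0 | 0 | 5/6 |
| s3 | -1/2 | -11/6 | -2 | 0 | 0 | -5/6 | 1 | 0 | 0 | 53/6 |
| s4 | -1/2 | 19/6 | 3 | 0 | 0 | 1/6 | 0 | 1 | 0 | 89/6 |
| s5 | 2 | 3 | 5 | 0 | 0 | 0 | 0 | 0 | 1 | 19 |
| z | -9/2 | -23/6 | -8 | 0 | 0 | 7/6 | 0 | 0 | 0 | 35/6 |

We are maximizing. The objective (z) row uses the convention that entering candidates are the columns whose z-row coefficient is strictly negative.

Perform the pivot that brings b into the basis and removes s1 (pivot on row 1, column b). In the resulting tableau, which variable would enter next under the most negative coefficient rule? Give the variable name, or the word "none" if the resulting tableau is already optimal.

Pivot element 13/3. New z-row = old z-row − (-23/6)·(row 1/(13/3)).
Updated z-row coefficients: a: -70/13, b: 0, c: -35/13, d: 0, s1: 23/26, s2: 15/26, s3: 0, s4: 0, s5: 0.
The most negative is -70/13 in column a, so a would enter next.

a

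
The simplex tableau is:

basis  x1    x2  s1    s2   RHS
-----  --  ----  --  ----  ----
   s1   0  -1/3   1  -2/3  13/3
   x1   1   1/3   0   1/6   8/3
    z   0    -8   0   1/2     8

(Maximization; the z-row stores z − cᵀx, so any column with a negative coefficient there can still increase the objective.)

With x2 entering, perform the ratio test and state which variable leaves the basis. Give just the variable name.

Ratios: row 1 (s1): entry -1/3 ≤ 0, skip; row 2 (x1): (8/3)/(1/3) = 8.
Minimum ratio 8 is in the x1 row, so x1 leaves.

x1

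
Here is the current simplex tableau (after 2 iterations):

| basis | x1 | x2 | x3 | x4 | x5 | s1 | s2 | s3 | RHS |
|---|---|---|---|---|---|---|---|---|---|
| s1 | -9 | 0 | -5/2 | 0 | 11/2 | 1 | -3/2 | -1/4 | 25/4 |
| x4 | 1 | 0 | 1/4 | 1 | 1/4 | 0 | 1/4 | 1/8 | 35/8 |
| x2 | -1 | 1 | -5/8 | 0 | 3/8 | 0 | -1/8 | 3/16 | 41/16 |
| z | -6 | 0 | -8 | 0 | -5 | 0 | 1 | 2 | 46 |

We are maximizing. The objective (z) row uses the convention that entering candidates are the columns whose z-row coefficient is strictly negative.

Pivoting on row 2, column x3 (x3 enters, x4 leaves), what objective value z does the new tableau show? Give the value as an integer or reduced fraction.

Minimum ratio for x3: (35/8)/(1/4) = 35/2.
z changes by −(z-row coeff of x3)·ratio = −(-8)·(35/2) = 140.
New z = 46 + 140 = 186.

186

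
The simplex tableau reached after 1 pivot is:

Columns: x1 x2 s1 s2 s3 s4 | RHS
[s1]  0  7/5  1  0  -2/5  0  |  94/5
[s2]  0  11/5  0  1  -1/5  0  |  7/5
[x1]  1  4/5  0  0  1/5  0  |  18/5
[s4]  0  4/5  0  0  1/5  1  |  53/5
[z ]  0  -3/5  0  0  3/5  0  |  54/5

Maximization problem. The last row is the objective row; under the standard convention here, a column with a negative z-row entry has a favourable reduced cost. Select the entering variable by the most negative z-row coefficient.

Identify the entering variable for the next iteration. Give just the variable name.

Objective-row coefficients: x1: 0, x2: -3/5, s1: 0, s2: 0, s3: 3/5, s4: 0.
The most negative is -3/5 in column x2, so x2 enters.

x2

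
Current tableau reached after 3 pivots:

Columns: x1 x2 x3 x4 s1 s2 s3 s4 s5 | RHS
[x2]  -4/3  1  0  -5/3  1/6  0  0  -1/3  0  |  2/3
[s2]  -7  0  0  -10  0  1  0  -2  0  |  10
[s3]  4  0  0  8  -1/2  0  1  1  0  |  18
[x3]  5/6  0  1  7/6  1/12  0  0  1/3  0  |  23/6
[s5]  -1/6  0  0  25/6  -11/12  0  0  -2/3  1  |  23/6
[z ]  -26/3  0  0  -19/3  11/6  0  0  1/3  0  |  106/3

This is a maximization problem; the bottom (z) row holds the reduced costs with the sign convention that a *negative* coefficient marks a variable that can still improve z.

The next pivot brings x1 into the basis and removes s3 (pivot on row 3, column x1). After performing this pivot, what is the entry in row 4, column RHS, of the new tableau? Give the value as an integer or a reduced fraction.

Pivot element is row 3, column x1: 4.
Normalize row 3: new (row 3, RHS) = 18/4 = 9/2.
row 4 ← row 4 − (5/6)·(new row 3): 23/6 − (5/6)·(9/2) = 1/12.

1/12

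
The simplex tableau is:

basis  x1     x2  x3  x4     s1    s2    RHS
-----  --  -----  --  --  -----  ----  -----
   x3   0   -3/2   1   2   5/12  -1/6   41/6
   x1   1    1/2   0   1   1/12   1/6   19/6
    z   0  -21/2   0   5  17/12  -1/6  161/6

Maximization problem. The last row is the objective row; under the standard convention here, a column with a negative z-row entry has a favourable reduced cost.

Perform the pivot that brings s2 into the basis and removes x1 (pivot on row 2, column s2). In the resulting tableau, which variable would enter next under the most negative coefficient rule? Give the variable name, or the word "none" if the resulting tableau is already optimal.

Pivot element 1/6. New z-row = old z-row − (-1/6)·(row 2/(1/6)).
Updated z-row coefficients: x1: 1, x2: -10, x3: 0, x4: 6, s1: 3/2, s2: 0.
The most negative is -10 in column x2, so x2 would enter next.

x2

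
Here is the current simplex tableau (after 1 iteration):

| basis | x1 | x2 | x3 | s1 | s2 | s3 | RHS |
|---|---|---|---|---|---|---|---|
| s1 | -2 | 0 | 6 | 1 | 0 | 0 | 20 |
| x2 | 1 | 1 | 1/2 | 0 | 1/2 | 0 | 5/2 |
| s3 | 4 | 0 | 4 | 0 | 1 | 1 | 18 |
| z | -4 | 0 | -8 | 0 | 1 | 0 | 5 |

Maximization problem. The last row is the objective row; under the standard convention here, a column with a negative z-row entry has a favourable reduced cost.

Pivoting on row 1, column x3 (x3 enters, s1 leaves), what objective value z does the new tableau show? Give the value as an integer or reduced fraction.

Minimum ratio for x3: 20/6 = 10/3.
z changes by −(z-row coeff of x3)·ratio = −(-8)·(10/3) = 80/3.
New z = 5 + (80/3) = 95/3.

95/3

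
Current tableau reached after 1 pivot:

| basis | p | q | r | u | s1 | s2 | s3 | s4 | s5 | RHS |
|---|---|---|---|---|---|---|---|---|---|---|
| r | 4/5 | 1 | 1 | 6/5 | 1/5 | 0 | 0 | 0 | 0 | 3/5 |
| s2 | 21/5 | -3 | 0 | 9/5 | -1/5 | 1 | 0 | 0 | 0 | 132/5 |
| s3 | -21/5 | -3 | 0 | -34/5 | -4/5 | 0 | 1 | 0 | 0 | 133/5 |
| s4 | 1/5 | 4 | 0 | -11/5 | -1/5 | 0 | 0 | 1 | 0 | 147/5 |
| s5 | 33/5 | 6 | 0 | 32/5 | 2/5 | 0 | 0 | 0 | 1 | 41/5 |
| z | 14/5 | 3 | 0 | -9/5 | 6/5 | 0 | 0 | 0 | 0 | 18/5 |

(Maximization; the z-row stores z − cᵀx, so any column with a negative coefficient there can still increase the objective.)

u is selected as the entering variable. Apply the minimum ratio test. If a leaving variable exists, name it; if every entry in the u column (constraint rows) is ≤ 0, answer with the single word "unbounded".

r

Ratios: row 1 (r): (3/5)/(6/5) = 1/2; row 2 (s2): (132/5)/(9/5) = 44/3; row 3 (s3): entry -34/5 ≤ 0, skip; row 4 (s4): entry -11/5 ≤ 0, skip; row 5 (s5): (41/5)/(32/5) = 41/32.
Minimum ratio is in the r row, so r leaves.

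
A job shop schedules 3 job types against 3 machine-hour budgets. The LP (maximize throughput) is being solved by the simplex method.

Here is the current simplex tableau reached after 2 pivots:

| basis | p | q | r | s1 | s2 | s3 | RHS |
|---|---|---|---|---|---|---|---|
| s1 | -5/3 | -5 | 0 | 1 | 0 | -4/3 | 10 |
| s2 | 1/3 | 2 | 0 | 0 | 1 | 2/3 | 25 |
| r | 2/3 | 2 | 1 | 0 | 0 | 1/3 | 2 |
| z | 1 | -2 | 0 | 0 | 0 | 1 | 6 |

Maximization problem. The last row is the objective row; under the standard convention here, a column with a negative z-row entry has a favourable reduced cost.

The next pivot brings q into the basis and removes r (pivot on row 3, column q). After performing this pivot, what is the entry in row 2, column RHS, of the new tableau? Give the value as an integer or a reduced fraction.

23

Pivot element is row 3, column q: 2.
Normalize row 3: new (row 3, RHS) = 2/2 = 1.
row 2 ← row 2 − 2·(new row 3): 25 − 2·1 = 23.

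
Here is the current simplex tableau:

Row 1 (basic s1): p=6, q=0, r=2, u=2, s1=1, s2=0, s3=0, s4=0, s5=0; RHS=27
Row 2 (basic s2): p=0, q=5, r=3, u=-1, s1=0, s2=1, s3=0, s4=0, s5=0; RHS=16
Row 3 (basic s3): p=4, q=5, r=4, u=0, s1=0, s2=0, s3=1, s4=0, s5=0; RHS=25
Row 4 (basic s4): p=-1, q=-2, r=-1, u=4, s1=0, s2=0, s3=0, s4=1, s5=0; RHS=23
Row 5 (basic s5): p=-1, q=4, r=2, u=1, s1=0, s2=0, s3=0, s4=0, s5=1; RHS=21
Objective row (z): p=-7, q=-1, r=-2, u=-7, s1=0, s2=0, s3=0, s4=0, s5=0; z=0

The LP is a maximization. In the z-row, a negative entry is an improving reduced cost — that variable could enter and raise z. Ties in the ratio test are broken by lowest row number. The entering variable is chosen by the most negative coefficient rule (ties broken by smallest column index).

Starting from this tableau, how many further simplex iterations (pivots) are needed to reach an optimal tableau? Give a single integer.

pivot: p in, s1 out → z = 63/2
pivot: u in, s4 out → z = 1589/26
pivot: q in, s3 out → z = 2745/38
No improving column remains; optimal.

3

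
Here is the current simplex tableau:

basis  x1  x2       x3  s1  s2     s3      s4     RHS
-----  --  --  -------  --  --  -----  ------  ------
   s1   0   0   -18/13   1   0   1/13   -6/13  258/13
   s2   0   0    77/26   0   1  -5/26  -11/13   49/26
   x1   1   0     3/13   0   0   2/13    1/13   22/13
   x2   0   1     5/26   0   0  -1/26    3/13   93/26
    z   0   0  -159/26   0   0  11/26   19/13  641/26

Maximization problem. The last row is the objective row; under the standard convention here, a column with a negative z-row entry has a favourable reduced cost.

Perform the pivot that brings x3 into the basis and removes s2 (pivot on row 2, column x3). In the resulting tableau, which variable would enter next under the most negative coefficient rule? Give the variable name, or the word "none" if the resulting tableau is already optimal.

Pivot element 77/26. New z-row = old z-row − (-159/26)·(row 2/(77/26)).
Updated z-row coefficients: x1: 0, x2: 0, x3: 0, s1: 0, s2: 159/77, s3: 2/77, s4: -2/7.
The most negative is -2/7 in column s4, so s4 would enter next.

s4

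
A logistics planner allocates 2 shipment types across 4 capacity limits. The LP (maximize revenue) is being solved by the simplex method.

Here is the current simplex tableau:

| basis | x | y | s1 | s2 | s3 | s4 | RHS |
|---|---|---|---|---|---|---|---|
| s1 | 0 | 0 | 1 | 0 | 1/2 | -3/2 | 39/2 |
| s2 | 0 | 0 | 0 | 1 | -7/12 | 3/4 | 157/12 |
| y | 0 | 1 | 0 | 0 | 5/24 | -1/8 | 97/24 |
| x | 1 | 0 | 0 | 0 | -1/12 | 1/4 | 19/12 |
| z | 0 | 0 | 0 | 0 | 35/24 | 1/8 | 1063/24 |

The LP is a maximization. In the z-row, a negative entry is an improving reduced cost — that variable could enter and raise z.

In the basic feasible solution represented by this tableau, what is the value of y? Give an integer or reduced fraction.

y is basic (row 3); its value is the RHS of that row: 97/24.

97/24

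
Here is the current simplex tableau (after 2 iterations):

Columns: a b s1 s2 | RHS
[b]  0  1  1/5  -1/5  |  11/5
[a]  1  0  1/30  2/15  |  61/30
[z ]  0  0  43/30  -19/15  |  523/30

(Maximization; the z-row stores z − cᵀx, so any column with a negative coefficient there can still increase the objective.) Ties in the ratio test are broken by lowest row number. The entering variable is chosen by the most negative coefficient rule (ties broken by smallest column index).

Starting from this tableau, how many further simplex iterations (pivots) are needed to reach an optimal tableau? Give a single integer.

pivot: s2 in, a out → z = 147/4
No improving column remains; optimal.

1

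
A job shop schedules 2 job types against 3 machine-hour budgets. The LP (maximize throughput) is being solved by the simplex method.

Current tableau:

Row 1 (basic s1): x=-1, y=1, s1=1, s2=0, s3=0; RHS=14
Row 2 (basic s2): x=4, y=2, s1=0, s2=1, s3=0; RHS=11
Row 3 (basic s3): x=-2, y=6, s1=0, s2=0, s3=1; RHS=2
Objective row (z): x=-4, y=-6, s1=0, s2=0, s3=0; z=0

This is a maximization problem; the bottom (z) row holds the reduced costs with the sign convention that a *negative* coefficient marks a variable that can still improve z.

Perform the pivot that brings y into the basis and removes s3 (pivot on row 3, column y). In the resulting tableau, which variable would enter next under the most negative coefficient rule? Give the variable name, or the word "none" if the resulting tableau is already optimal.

x

Pivot element 6. New z-row = old z-row − (-6)·(row 3/6).
Updated z-row coefficients: x: -6, y: 0, s1: 0, s2: 0, s3: 1.
The most negative is -6 in column x, so x would enter next.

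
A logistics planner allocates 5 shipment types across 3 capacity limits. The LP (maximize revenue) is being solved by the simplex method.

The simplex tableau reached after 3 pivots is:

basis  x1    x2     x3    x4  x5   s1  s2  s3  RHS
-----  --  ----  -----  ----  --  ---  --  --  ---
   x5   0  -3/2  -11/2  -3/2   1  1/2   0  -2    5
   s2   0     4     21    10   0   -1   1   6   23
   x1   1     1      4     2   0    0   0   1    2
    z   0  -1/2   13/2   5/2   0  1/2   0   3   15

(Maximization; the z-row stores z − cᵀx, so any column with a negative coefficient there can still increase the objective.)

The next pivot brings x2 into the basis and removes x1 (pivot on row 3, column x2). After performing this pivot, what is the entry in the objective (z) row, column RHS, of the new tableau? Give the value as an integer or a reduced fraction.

16

Pivot element is row 3, column x2: 1.
Normalize row 3: new (row 3, RHS) = 2/1 = 2.
z-row ← z-row − (-1/2)·(new row 3): 15 − (-1/2)·2 = 16.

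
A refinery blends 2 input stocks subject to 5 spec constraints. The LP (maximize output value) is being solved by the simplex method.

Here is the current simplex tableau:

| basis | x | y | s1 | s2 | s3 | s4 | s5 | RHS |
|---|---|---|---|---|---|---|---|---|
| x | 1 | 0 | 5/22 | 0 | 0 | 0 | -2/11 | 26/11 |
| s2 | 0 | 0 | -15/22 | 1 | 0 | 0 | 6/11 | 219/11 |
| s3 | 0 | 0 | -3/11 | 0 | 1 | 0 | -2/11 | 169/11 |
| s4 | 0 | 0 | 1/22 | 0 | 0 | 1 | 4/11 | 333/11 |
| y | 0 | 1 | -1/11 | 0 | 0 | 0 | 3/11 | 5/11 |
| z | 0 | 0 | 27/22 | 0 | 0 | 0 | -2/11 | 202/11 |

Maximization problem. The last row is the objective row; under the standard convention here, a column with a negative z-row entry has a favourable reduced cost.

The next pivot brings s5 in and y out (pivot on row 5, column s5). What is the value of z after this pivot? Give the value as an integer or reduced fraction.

Minimum ratio for s5: (5/11)/(3/11) = 5/3.
z changes by −(z-row coeff of s5)·ratio = −(-2/11)·(5/3) = 10/33.
New z = 202/11 + (10/33) = 56/3.

56/3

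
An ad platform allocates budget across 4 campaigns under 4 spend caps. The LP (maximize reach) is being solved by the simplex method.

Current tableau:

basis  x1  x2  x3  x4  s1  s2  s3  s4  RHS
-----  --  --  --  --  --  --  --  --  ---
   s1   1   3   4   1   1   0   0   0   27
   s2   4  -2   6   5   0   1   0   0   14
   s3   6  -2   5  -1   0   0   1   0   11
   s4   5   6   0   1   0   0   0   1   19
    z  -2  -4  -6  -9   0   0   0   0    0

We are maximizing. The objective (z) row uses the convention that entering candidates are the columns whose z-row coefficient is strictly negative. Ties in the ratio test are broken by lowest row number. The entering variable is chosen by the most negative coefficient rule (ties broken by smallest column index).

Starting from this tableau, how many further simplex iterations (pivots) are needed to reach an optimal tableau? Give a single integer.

2

pivot: x4 in, s2 out → z = 126/5
pivot: x2 in, s4 out → z = 711/16
No improving column remains; optimal.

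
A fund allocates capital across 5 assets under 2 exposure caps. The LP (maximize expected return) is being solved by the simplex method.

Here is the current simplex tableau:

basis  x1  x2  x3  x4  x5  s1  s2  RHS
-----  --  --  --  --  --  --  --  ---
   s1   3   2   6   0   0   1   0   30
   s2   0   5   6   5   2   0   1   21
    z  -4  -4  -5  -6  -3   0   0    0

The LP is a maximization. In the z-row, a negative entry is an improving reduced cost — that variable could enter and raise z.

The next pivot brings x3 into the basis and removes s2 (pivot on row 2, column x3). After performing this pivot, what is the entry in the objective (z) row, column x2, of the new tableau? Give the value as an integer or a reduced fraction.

Pivot element is row 2, column x3: 6.
Normalize row 2: new (row 2, x2) = 5/6 = 5/6.
z-row ← z-row − (-5)·(new row 2): -4 − (-5)·(5/6) = 1/6.

1/6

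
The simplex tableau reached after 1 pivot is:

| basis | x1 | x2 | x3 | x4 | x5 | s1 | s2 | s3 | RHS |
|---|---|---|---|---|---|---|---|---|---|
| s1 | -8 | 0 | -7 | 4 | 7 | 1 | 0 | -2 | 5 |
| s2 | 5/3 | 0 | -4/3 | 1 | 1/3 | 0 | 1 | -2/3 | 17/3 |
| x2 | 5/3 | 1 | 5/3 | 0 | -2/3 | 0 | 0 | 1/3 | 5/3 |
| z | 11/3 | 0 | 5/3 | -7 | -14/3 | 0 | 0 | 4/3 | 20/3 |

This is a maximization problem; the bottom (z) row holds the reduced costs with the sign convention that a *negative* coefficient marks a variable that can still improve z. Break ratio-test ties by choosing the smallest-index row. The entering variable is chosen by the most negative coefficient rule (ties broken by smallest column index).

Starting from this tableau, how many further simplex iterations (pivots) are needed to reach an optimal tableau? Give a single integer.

3

pivot: x4 in, s1 out → z = 185/12
pivot: x3 in, x2 out → z = 26
pivot: s3 in, x3 out → z = 105/4
No improving column remains; optimal.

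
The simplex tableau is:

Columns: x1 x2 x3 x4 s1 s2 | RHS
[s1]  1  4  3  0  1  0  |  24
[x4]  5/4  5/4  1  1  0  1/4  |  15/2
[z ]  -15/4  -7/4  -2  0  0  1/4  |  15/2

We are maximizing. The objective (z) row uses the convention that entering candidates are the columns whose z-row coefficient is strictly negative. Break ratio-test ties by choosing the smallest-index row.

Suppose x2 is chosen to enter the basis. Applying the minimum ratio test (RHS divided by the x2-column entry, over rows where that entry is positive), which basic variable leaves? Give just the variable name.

Ratios: row 1 (s1): 24/4 = 6; row 2 (x4): (15/2)/(5/4) = 6.
Minimum ratio 6 is in the s1 row, so s1 leaves.

s1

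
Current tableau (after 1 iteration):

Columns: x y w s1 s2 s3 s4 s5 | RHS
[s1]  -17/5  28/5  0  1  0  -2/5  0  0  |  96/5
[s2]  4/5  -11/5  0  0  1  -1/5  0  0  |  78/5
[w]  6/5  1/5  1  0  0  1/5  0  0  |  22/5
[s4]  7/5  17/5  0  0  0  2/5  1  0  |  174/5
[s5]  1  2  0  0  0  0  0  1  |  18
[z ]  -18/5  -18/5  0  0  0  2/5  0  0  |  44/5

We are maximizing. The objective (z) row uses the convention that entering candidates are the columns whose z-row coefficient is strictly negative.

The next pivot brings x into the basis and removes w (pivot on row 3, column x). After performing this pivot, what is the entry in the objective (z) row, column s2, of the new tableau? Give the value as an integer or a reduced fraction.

0

Pivot element is row 3, column x: 6/5.
Normalize row 3: new (row 3, s2) = 0/(6/5) = 0.
z-row ← z-row − (-18/5)·(new row 3): 0 − (-18/5)·0 = 0.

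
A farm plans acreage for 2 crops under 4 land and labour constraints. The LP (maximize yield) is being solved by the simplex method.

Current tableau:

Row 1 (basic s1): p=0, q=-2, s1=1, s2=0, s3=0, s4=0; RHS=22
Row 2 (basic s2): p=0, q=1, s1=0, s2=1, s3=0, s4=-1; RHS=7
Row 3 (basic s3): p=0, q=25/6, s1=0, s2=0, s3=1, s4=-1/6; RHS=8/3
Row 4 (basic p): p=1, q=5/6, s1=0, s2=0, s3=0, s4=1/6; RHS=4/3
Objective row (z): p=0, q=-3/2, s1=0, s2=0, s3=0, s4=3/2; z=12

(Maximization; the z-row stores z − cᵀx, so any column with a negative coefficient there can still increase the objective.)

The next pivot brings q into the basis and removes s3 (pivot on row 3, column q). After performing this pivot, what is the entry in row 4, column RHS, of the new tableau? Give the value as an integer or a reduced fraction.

4/5

Pivot element is row 3, column q: 25/6.
Normalize row 3: new (row 3, RHS) = (8/3)/(25/6) = 16/25.
row 4 ← row 4 − (5/6)·(new row 3): 4/3 − (5/6)·(16/25) = 4/5.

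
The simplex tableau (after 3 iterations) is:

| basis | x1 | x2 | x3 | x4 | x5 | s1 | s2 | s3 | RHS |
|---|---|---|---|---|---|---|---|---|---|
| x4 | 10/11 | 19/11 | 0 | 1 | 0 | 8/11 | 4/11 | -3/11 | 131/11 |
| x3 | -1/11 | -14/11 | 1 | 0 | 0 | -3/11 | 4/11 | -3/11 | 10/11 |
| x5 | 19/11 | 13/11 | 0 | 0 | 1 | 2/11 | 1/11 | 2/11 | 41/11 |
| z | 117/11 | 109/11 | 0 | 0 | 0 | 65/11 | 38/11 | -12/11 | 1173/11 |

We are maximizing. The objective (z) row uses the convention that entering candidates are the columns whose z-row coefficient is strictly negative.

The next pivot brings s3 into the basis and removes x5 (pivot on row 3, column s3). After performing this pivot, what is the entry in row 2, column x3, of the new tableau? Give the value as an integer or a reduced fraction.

1

Pivot element is row 3, column s3: 2/11.
Normalize row 3: new (row 3, x3) = 0/(2/11) = 0.
row 2 ← row 2 − (-3/11)·(new row 3): 1 − (-3/11)·0 = 1.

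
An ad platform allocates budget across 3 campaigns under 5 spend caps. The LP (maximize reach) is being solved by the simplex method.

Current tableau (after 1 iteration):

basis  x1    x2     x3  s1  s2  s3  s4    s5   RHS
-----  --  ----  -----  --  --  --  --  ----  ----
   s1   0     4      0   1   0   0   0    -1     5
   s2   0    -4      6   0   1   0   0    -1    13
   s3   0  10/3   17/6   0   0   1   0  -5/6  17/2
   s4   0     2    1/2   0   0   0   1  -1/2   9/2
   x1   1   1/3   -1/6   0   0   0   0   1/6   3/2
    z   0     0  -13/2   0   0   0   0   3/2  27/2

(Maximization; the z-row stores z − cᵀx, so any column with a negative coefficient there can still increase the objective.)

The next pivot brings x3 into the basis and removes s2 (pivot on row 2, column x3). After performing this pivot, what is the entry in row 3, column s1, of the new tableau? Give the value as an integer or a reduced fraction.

Pivot element is row 2, column x3: 6.
Normalize row 2: new (row 2, s1) = 0/6 = 0.
row 3 ← row 3 − (17/6)·(new row 2): 0 − (17/6)·0 = 0.

0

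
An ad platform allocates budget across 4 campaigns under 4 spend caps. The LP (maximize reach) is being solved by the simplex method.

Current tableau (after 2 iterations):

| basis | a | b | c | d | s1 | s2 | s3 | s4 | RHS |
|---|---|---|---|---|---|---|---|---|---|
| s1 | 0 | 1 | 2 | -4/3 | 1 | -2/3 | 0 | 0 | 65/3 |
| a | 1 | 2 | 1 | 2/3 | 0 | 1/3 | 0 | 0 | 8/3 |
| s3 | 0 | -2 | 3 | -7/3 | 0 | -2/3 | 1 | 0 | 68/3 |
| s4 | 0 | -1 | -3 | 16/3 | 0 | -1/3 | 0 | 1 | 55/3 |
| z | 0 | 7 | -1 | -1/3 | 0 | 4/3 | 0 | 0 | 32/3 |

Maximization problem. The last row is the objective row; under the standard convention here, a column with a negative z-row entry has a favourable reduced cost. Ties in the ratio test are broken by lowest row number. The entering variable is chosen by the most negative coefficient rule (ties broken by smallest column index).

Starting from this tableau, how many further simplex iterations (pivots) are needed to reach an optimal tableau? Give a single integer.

1

pivot: c in, a out → z = 40/3
No improving column remains; optimal.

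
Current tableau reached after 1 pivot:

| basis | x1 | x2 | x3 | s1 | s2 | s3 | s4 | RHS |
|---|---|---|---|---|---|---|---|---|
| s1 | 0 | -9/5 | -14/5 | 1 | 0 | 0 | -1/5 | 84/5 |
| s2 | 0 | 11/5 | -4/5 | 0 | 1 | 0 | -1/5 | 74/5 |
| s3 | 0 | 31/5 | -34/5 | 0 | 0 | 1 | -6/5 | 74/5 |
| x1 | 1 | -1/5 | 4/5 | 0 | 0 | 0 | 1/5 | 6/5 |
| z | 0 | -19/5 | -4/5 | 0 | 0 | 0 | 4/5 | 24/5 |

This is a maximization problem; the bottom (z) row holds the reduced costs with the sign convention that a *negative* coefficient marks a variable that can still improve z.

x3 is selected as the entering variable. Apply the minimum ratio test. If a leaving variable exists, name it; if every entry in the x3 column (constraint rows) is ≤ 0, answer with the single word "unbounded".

x1

Ratios: row 1 (s1): entry -14/5 ≤ 0, skip; row 2 (s2): entry -4/5 ≤ 0, skip; row 3 (s3): entry -34/5 ≤ 0, skip; row 4 (x1): (6/5)/(4/5) = 3/2.
Minimum ratio is in the x1 row, so x1 leaves.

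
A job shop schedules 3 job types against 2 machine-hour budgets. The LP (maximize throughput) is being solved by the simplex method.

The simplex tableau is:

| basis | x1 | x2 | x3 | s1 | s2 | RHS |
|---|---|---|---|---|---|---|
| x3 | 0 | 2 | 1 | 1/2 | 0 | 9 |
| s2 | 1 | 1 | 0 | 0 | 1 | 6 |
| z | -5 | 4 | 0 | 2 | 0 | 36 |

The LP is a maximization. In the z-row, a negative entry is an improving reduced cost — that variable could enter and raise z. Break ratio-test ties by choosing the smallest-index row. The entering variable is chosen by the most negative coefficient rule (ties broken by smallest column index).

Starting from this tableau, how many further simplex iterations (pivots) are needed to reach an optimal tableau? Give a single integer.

pivot: x1 in, s2 out → z = 66
No improving column remains; optimal.

1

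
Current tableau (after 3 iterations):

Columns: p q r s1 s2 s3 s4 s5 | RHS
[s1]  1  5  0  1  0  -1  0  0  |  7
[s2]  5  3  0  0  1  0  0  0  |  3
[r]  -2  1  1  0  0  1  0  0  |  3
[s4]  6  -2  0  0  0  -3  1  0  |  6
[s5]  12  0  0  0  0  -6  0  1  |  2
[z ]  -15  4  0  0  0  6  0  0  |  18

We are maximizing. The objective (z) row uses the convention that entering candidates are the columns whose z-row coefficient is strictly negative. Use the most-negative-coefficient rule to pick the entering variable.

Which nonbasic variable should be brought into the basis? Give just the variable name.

p

Objective-row coefficients: p: -15, q: 4, r: 0, s1: 0, s2: 0, s3: 6, s4: 0, s5: 0.
The most negative is -15 in column p, so p enters.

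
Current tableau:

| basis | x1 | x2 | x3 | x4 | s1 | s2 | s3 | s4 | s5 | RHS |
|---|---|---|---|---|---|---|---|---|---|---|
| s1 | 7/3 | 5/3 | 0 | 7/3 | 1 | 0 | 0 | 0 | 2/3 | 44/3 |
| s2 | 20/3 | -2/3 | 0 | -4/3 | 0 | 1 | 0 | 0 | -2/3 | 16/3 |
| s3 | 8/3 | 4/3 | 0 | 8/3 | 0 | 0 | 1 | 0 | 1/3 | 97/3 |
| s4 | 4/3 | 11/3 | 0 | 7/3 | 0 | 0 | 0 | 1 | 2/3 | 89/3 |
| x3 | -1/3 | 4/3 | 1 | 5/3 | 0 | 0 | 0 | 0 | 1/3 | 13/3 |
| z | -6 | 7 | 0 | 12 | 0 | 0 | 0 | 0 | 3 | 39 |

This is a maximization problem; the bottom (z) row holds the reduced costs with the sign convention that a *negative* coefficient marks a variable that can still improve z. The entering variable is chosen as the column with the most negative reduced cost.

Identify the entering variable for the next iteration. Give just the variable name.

Objective-row coefficients: x1: -6, x2: 7, x3: 0, x4: 12, s1: 0, s2: 0, s3: 0, s4: 0, s5: 3.
The most negative is -6 in column x1, so x1 enters.

x1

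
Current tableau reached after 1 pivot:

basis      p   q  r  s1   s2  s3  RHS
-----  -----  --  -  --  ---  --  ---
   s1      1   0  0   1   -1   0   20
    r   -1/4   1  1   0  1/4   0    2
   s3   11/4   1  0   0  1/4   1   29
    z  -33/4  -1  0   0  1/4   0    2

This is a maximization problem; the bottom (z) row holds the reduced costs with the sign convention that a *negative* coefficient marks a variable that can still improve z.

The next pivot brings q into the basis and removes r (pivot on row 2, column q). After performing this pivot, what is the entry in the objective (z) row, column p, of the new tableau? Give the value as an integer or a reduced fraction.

-17/2

Pivot element is row 2, column q: 1.
Normalize row 2: new (row 2, p) = (-1/4)/1 = -1/4.
z-row ← z-row − (-1)·(new row 2): -33/4 − (-1)·(-1/4) = -17/2.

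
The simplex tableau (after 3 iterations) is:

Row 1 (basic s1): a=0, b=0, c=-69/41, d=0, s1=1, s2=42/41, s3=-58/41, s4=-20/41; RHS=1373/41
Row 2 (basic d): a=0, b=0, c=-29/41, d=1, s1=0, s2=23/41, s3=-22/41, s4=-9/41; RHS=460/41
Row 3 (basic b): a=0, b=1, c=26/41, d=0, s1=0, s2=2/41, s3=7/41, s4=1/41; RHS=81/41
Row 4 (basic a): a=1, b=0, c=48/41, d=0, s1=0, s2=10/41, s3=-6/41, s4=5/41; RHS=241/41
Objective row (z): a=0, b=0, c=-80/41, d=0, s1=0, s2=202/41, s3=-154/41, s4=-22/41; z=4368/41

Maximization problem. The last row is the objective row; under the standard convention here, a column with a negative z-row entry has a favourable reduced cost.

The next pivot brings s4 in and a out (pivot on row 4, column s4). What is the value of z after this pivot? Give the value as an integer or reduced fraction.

662/5

Minimum ratio for s4: (241/41)/(5/41) = 241/5.
z changes by −(z-row coeff of s4)·ratio = −(-22/41)·(241/5) = 5302/205.
New z = 4368/41 + (5302/205) = 662/5.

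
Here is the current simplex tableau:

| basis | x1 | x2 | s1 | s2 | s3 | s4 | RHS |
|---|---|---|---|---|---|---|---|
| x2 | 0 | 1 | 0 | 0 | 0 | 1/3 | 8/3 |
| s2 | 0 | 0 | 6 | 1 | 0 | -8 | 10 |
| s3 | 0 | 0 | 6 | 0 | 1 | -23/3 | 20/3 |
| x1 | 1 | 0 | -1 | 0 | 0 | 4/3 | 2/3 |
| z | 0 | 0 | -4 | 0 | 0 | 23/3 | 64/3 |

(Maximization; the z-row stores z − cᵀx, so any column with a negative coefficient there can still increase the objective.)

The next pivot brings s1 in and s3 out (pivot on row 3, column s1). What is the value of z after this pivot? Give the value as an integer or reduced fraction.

Minimum ratio for s1: (20/3)/6 = 10/9.
z changes by −(z-row coeff of s1)·ratio = −(-4)·(10/9) = 40/9.
New z = 64/3 + (40/9) = 232/9.

232/9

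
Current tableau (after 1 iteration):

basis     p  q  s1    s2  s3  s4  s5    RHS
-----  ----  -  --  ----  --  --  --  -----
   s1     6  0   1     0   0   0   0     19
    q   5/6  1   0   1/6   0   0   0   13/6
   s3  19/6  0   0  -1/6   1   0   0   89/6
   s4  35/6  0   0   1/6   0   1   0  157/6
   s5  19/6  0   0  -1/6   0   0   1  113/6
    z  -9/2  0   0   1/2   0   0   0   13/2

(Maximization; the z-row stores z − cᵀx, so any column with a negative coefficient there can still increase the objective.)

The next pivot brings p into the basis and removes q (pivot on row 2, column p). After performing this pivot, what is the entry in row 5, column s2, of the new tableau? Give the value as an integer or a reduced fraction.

-4/5

Pivot element is row 2, column p: 5/6.
Normalize row 2: new (row 2, s2) = (1/6)/(5/6) = 1/5.
row 5 ← row 5 − (19/6)·(new row 2): -1/6 − (19/6)·(1/5) = -4/5.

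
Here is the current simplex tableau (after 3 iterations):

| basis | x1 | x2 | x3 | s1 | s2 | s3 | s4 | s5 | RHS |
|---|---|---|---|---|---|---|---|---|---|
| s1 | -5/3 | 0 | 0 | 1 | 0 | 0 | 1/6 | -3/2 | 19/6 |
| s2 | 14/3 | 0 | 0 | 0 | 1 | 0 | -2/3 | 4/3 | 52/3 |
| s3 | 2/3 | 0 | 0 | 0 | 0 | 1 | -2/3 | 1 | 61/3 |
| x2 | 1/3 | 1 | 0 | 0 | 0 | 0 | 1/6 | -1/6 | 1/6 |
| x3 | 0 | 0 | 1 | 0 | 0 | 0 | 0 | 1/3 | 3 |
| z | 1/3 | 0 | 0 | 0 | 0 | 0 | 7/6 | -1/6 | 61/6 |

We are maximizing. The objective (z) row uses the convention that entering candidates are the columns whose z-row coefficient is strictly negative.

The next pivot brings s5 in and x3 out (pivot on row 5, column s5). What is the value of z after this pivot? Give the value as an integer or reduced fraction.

35/3

Minimum ratio for s5: 3/(1/3) = 9.
z changes by −(z-row coeff of s5)·ratio = −(-1/6)·9 = 3/2.
New z = 61/6 + (3/2) = 35/3.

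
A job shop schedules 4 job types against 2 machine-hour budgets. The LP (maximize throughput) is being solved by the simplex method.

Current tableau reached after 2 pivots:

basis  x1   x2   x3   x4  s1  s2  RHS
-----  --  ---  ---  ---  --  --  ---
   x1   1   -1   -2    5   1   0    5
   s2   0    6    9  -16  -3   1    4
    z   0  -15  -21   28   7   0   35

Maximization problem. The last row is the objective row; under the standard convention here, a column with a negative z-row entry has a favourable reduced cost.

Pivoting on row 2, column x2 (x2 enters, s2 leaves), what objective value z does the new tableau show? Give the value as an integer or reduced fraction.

45

Minimum ratio for x2: 4/6 = 2/3.
z changes by −(z-row coeff of x2)·ratio = −(-15)·(2/3) = 10.
New z = 35 + 10 = 45.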